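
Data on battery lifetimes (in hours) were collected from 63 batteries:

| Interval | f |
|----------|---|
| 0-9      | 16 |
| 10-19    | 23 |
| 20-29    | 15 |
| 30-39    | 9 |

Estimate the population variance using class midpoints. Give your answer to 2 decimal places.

99.07

Midpoints: 4.5, 14.5, 24.5, 34.5
n = 63, Σfm = 1083.5, mean = 17.1984
Σfm² = 24875.75
Σf(m − x̄)² = Σfm² − (Σfm)²/n = 24875.75 − 1083.5²/63 = 6241.2698
Population variance = 6241.2698 / 63 = 99.0678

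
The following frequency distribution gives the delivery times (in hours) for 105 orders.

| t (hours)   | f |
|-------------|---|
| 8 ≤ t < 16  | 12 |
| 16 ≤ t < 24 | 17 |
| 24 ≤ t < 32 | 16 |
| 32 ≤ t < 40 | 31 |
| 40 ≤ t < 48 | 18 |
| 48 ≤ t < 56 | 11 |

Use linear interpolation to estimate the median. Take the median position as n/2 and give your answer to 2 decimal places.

Cumulative frequencies: 12, 29, 45, 76, 94, 105
n = 105; position = n/2 = 52.5.
This falls in the class 32 ≤ t < 40: L = 32, F = 45, f = 31, h = 8.
Median ≈ 32 + ((52.5 − 45) / 31) × 8 = 33.9355

33.94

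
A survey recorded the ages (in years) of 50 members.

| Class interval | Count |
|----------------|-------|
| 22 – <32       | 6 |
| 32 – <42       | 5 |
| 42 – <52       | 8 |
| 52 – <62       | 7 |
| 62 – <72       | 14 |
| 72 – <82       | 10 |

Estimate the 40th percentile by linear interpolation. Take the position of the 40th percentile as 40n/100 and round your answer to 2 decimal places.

Cumulative frequencies: 6, 11, 19, 26, 40, 50
n = 50; position = 40n/100 = 20.
This falls in the class 52 – <62: L = 52, F = 19, f = 7, h = 10.
40th percentile ≈ 52 + ((20 − 19) / 7) × 10 = 53.4286

53.43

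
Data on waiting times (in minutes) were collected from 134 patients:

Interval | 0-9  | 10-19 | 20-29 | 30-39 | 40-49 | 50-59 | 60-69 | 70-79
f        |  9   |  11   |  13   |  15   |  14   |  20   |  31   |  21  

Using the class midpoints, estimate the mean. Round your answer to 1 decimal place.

47.1

Midpoints: 4.5, 14.5, 24.5, 34.5, 44.5, 54.5, 64.5, 74.5
Σfm = 9×4.5 + 11×14.5 + 13×24.5 + 15×34.5 + 14×44.5 + 20×54.5 + 31×64.5 + 21×74.5 = 6313
n = Σf = 134
Mean = 6313 / 134 = 47.1119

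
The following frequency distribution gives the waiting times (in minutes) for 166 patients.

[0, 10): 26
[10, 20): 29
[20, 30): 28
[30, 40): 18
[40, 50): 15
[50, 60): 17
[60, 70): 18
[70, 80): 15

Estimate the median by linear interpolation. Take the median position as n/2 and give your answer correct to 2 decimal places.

Cumulative frequencies: 26, 55, 83, 101, 116, 133, 151, 166
n = 166; position = n/2 = 83.
This falls in the class [20, 30): L = 20, F = 55, f = 28, h = 10.
Median ≈ 20 + ((83 − 55) / 28) × 10 = 30.0000

30.00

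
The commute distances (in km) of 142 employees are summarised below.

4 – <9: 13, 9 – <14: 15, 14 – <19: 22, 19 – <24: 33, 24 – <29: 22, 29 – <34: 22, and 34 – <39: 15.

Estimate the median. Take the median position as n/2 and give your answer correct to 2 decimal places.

Cumulative frequencies: 13, 28, 50, 83, 105, 127, 142
n = 142; position = n/2 = 71.
This falls in the class 19 – <24: L = 19, F = 50, f = 33, h = 5.
Median ≈ 19 + ((71 − 50) / 33) × 5 = 22.1818

22.18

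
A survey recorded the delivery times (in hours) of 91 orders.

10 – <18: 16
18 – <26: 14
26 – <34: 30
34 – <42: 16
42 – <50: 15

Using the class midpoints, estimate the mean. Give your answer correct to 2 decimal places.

Midpoints: 14, 22, 30, 38, 46
Σfm = 16×14 + 14×22 + 30×30 + 16×38 + 15×46 = 2730
n = Σf = 91
Mean = 2730 / 91 = 30.0000

30.00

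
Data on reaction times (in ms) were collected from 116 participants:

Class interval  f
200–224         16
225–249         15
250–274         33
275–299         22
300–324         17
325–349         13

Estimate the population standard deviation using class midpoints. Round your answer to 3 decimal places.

37.867

Midpoints: 212, 237, 262, 287, 312, 337
n = 116, Σfm = 31592, mean = 272.3448
Σfm² = 8770254
Σf(m − x̄)² = Σfm² − (Σfm)²/n = 8770254 − 31592²/116 = 166336.2069
Population variance = 166336.2069 / 116 = 1433.9328
Standard deviation = √1433.9328 = 37.8673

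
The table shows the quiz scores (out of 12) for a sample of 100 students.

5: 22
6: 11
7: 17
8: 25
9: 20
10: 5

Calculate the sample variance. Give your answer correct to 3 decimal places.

Values: 5, 6, 7, 8, 9, 10
n = 100, Σfx = 725, mean = 7.2500
Σfx² = 5499
Σf(x − x̄)² = Σfx² − (Σfx)²/n = 5499 − 725²/100 = 242.7500
Sample variance = 242.7500 / 99 = 2.4520

2.452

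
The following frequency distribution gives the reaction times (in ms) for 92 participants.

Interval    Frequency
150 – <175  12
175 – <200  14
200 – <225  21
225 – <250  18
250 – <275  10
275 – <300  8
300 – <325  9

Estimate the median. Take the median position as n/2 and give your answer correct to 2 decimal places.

Cumulative frequencies: 12, 26, 47, 65, 75, 83, 92
n = 92; position = n/2 = 46.
This falls in the class 200 – <225: L = 200, F = 26, f = 21, h = 25.
Median ≈ 200 + ((46 − 26) / 21) × 25 = 223.8095

223.81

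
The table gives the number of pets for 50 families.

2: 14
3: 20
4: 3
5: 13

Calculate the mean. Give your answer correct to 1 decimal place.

3.3

Values: 2, 3, 4, 5
Σfx = 14×2 + 20×3 + 3×4 + 13×5 = 165
n = Σf = 50
Mean = 165 / 50 = 3.3000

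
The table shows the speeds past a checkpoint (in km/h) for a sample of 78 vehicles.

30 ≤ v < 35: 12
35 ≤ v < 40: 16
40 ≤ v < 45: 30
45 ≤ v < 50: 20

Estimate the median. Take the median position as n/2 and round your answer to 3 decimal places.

41.833

Cumulative frequencies: 12, 28, 58, 78
n = 78; position = n/2 = 39.
This falls in the class 40 ≤ v < 45: L = 40, F = 28, f = 30, h = 5.
Median ≈ 40 + ((39 − 28) / 30) × 5 = 41.8333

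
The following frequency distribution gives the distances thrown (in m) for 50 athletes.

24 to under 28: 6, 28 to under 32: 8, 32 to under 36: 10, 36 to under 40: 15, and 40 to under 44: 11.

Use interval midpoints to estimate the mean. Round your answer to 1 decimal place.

Midpoints: 26, 30, 34, 38, 42
Σfm = 6×26 + 8×30 + 10×34 + 15×38 + 11×42 = 1768
n = Σf = 50
Mean = 1768 / 50 = 35.3600

35.4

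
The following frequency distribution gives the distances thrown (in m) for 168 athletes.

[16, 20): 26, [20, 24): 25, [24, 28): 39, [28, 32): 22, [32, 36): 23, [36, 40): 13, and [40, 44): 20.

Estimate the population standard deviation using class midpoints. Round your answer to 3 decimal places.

7.609

Midpoints: 18, 22, 26, 30, 34, 38, 42
n = 168, Σfm = 4808, mean = 28.6190
Σfm² = 147328
Σf(m − x̄)² = Σfm² − (Σfm)²/n = 147328 − 4808²/168 = 9727.6190
Population variance = 9727.6190 / 168 = 57.9025
Standard deviation = √57.9025 = 7.6094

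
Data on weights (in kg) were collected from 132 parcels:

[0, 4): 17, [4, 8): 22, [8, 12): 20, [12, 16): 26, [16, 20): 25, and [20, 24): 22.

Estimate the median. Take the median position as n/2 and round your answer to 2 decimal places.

13.08

Cumulative frequencies: 17, 39, 59, 85, 110, 132
n = 132; position = n/2 = 66.
This falls in the class [12, 16): L = 12, F = 59, f = 26, h = 4.
Median ≈ 12 + ((66 − 59) / 26) × 4 = 13.0769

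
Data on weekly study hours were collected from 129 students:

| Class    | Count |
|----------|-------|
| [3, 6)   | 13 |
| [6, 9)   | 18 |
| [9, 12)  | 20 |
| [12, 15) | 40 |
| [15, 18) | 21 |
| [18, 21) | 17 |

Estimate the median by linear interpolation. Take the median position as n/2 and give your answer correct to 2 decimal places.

13.01

Cumulative frequencies: 13, 31, 51, 91, 112, 129
n = 129; position = n/2 = 64.5.
This falls in the class [12, 15): L = 12, F = 51, f = 40, h = 3.
Median ≈ 12 + ((64.5 − 51) / 40) × 3 = 13.0125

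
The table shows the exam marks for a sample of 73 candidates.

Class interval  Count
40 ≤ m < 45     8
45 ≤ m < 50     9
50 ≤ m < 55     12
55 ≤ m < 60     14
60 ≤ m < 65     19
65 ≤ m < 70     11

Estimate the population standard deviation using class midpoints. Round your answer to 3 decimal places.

Midpoints: 42.5, 47.5, 52.5, 57.5, 62.5, 67.5
n = 73, Σfm = 4132.5, mean = 56.6096
Σfm² = 238456.25
Σf(m − x̄)² = Σfm² − (Σfm)²/n = 238456.25 − 4132.5²/73 = 4517.1233
Population variance = 4517.1233 / 73 = 61.8784
Standard deviation = √61.8784 = 7.8663

7.866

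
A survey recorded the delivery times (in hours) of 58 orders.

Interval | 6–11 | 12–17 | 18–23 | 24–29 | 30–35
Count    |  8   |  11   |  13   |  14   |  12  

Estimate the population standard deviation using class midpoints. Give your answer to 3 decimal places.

7.992

Midpoints: 8.5, 14.5, 20.5, 26.5, 32.5
n = 58, Σfm = 1255, mean = 21.6379
Σfm² = 30860.5
Σf(m − x̄)² = Σfm² − (Σfm)²/n = 30860.5 − 1255²/58 = 3704.8966
Population variance = 3704.8966 / 58 = 63.8775
Standard deviation = √63.8775 = 7.9923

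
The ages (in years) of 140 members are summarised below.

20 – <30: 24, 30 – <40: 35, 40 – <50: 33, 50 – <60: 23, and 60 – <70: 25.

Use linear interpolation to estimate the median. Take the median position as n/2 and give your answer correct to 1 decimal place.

Cumulative frequencies: 24, 59, 92, 115, 140
n = 140; position = n/2 = 70.
This falls in the class 40 – <50: L = 40, F = 59, f = 33, h = 10.
Median ≈ 40 + ((70 − 59) / 33) × 10 = 43.3333

43.3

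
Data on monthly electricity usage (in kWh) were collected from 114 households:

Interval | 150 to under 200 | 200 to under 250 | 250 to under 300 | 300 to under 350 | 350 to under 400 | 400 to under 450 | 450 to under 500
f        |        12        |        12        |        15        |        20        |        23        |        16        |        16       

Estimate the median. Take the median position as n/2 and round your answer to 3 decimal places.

Cumulative frequencies: 12, 24, 39, 59, 82, 98, 114
n = 114; position = n/2 = 57.
This falls in the class 300 to under 350: L = 300, F = 39, f = 20, h = 50.
Median ≈ 300 + ((57 − 39) / 20) × 50 = 345.0000

345.000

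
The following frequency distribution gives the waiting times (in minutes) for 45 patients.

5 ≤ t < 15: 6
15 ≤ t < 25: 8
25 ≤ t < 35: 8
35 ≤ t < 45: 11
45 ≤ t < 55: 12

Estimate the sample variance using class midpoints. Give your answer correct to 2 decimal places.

195.45

Midpoints: 10, 20, 30, 40, 50
n = 45, Σfm = 1500, mean = 33.3333
Σfm² = 58600
Σf(m − x̄)² = Σfm² − (Σfm)²/n = 58600 − 1500²/45 = 8600.0000
Sample variance = 8600.0000 / 44 = 195.4545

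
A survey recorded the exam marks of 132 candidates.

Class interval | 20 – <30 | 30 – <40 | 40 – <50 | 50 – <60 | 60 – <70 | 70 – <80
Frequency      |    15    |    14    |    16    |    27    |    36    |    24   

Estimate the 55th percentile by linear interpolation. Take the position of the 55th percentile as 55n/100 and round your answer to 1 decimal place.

Cumulative frequencies: 15, 29, 45, 72, 108, 132
n = 132; position = 55n/100 = 72.6.
This falls in the class 60 – <70: L = 60, F = 72, f = 36, h = 10.
55th percentile ≈ 60 + ((72.6 − 72) / 36) × 10 = 60.1667

60.2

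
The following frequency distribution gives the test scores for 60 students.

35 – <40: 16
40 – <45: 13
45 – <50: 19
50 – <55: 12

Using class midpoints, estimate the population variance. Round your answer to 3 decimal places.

Midpoints: 37.5, 42.5, 47.5, 52.5
n = 60, Σfm = 2685, mean = 44.7500
Σfm² = 121925
Σf(m − x̄)² = Σfm² − (Σfm)²/n = 121925 − 2685²/60 = 1771.2500
Population variance = 1771.2500 / 60 = 29.5208

29.521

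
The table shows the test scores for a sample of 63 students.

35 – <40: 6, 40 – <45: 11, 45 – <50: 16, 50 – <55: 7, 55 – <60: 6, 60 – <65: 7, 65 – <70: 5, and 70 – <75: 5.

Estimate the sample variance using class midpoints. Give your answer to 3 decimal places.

110.074

Midpoints: 37.5, 42.5, 47.5, 52.5, 57.5, 62.5, 67.5, 72.5
n = 63, Σfm = 3302.5, mean = 52.4206
Σfm² = 179943.75
Σf(m − x̄)² = Σfm² − (Σfm)²/n = 179943.75 − 3302.5²/63 = 6824.6032
Sample variance = 6824.6032 / 62 = 110.0742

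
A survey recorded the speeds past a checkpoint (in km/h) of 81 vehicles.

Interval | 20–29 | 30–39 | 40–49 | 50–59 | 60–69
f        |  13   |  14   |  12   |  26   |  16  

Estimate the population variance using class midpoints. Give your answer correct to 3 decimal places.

187.654

Midpoints: 24.5, 34.5, 44.5, 54.5, 64.5
n = 81, Σfm = 3784.5, mean = 46.7222
Σfm² = 192020.25
Σf(m − x̄)² = Σfm² − (Σfm)²/n = 192020.25 − 3784.5²/81 = 15200.0000
Population variance = 15200.0000 / 81 = 187.6543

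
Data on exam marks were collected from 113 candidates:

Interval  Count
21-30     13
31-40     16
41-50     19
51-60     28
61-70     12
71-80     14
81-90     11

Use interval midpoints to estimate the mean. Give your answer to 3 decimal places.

53.996

Midpoints: 25.5, 35.5, 45.5, 55.5, 65.5, 75.5, 85.5
Σfm = 13×25.5 + 16×35.5 + 19×45.5 + 28×55.5 + 12×65.5 + 14×75.5 + 11×85.5 = 6101.5
n = Σf = 113
Mean = 6101.5 / 113 = 53.9956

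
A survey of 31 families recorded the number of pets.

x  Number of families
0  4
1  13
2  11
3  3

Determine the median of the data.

1

Cumulative frequencies: 4, 17, 28, 31
n = 31, so the median is the value in position (n+1)/2 = 16.
Position 16 falls at value 1.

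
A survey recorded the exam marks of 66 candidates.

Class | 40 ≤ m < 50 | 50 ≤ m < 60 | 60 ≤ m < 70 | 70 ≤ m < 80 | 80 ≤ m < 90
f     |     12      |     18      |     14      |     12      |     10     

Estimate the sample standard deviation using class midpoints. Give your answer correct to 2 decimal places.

Midpoints: 45, 55, 65, 75, 85
n = 66, Σfm = 4190, mean = 63.4848
Σfm² = 277650
Σf(m − x̄)² = Σfm² − (Σfm)²/n = 277650 − 4190²/66 = 11648.4848
Sample variance = 11648.4848 / 65 = 179.2075
Standard deviation = √179.2075 = 13.3868

13.39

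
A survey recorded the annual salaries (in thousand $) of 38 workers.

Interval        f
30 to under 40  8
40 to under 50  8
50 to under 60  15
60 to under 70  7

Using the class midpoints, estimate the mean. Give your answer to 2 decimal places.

50.53

Midpoints: 35, 45, 55, 65
Σfm = 8×35 + 8×45 + 15×55 + 7×65 = 1920
n = Σf = 38
Mean = 1920 / 38 = 50.5263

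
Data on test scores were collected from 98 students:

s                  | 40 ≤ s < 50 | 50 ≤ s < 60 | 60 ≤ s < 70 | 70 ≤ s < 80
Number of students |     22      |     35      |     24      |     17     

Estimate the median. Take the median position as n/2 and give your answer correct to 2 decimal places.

Cumulative frequencies: 22, 57, 81, 98
n = 98; position = n/2 = 49.
This falls in the class 50 ≤ s < 60: L = 50, F = 22, f = 35, h = 10.
Median ≈ 50 + ((49 − 22) / 35) × 10 = 57.7143

57.71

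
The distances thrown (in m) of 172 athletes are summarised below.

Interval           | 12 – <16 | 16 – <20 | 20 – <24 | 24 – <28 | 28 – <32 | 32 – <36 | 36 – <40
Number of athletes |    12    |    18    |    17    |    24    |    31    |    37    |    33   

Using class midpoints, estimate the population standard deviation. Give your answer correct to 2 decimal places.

Midpoints: 14, 18, 22, 26, 30, 34, 38
n = 172, Σfm = 4932, mean = 28.6744
Σfm² = 150960
Σf(m − x̄)² = Σfm² − (Σfm)²/n = 150960 − 4932²/172 = 9537.7674
Population variance = 9537.7674 / 172 = 55.4521
Standard deviation = √55.4521 = 7.4466

7.45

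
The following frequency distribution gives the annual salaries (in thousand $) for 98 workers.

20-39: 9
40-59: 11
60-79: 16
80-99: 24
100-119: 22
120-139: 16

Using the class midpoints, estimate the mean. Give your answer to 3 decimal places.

Midpoints: 29.5, 49.5, 69.5, 89.5, 109.5, 129.5
Σfm = 9×29.5 + 11×49.5 + 16×69.5 + 24×89.5 + 22×109.5 + 16×129.5 = 8551
n = Σf = 98
Mean = 8551 / 98 = 87.2551

87.255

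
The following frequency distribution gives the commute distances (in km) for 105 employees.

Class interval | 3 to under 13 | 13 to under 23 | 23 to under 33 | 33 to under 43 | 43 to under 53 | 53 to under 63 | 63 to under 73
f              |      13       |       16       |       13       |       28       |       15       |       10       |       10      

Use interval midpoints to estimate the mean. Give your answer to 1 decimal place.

Midpoints: 8, 18, 28, 38, 48, 58, 68
Σfm = 13×8 + 16×18 + 13×28 + 28×38 + 15×48 + 10×58 + 10×68 = 3800
n = Σf = 105
Mean = 3800 / 105 = 36.1905

36.2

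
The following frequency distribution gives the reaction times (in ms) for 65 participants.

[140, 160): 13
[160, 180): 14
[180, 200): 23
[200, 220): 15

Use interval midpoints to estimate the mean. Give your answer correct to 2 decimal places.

Midpoints: 150, 170, 190, 210
Σfm = 13×150 + 14×170 + 23×190 + 15×210 = 11850
n = Σf = 65
Mean = 11850 / 65 = 182.3077

182.31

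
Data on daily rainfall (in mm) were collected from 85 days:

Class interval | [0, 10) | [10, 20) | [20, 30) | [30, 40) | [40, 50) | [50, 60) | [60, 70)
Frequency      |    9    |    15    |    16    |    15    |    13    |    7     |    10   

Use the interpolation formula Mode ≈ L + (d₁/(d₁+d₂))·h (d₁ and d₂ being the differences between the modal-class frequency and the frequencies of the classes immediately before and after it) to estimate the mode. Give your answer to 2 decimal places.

Modal class: [20, 30) (highest frequency 16).
d₁ = 16 − 15 = 1, d₂ = 16 − 15 = 1
Mode ≈ 20 + (1/(1+1)) × 10 = 20 + 5.0000 = 25.0000

25.00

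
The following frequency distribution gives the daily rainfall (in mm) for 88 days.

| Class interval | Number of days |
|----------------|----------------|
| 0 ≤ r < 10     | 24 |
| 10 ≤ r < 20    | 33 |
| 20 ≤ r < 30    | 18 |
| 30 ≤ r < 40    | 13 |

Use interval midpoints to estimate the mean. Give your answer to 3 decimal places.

17.273

Midpoints: 5, 15, 25, 35
Σfm = 24×5 + 33×15 + 18×25 + 13×35 = 1520
n = Σf = 88
Mean = 1520 / 88 = 17.2727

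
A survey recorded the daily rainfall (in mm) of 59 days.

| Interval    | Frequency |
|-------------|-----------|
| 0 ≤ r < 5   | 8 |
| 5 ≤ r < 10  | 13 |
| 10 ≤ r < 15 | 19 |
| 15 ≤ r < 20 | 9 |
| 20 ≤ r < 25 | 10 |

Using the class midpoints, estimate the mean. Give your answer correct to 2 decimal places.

12.50

Midpoints: 2.5, 7.5, 12.5, 17.5, 22.5
Σfm = 8×2.5 + 13×7.5 + 19×12.5 + 9×17.5 + 10×22.5 = 737.5
n = Σf = 59
Mean = 737.5 / 59 = 12.5000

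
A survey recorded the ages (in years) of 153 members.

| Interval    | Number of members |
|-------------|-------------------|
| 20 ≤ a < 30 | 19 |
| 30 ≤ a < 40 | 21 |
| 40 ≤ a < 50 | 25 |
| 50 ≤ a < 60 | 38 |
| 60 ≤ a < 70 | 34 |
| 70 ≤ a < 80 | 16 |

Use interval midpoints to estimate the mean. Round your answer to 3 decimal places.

51.209

Midpoints: 25, 35, 45, 55, 65, 75
Σfm = 19×25 + 21×35 + 25×45 + 38×55 + 34×65 + 16×75 = 7835
n = Σf = 153
Mean = 7835 / 153 = 51.2092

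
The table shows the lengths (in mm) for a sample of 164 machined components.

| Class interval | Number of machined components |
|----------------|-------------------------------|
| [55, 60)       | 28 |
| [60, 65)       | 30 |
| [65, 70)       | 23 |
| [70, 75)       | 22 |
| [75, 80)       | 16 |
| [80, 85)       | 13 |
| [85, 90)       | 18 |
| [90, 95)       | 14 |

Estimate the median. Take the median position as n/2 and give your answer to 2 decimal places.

70.23

Cumulative frequencies: 28, 58, 81, 103, 119, 132, 150, 164
n = 164; position = n/2 = 82.
This falls in the class [70, 75): L = 70, F = 81, f = 22, h = 5.
Median ≈ 70 + ((82 − 81) / 22) × 5 = 70.2273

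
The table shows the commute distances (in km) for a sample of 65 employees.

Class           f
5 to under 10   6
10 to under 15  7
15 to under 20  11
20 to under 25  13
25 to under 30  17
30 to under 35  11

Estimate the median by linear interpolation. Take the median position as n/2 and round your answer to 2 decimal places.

23.27

Cumulative frequencies: 6, 13, 24, 37, 54, 65
n = 65; position = n/2 = 32.5.
This falls in the class 20 to under 25: L = 20, F = 24, f = 13, h = 5.
Median ≈ 20 + ((32.5 − 24) / 13) × 5 = 23.2692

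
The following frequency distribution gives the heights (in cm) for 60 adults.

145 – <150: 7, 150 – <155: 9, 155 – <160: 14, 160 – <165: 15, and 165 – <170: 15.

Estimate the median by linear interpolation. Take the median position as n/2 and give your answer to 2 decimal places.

Cumulative frequencies: 7, 16, 30, 45, 60
n = 60; position = n/2 = 30.
This falls in the class 155 – <160: L = 155, F = 16, f = 14, h = 5.
Median ≈ 155 + ((30 − 16) / 14) × 5 = 160.0000

160.00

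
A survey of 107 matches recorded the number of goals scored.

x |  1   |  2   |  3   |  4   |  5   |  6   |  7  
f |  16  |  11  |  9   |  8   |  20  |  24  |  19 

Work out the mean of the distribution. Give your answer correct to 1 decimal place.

Values: 1, 2, 3, 4, 5, 6, 7
Σfx = 16×1 + 11×2 + 9×3 + 8×4 + 20×5 + 24×6 + 19×7 = 474
n = Σf = 107
Mean = 474 / 107 = 4.4299

4.4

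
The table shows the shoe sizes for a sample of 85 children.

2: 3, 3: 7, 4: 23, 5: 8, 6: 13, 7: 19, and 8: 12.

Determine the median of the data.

6

Cumulative frequencies: 3, 10, 33, 41, 54, 73, 85
n = 85, so the median is the value in position (n+1)/2 = 43.
Position 43 falls at value 6.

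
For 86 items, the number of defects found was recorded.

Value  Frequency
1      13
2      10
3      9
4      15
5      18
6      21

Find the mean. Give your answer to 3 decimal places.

3.907

Values: 1, 2, 3, 4, 5, 6
Σfx = 13×1 + 10×2 + 9×3 + 15×4 + 18×5 + 21×6 = 336
n = Σf = 86
Mean = 336 / 86 = 3.9070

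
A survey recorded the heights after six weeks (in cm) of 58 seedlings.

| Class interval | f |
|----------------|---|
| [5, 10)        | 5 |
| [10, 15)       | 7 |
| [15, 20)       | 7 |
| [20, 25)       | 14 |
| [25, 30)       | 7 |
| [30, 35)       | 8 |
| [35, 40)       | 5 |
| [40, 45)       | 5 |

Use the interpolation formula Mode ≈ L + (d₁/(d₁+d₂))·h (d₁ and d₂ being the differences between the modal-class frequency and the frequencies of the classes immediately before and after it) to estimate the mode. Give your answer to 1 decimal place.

Modal class: [20, 25) (highest frequency 14).
d₁ = 14 − 7 = 7, d₂ = 14 − 7 = 7
Mode ≈ 20 + (7/(7+7)) × 5 = 20 + 2.5000 = 22.5000

22.5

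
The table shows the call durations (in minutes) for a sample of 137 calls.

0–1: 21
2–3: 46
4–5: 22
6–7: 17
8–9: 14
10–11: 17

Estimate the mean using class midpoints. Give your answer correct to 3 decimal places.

Midpoints: 0.5, 2.5, 4.5, 6.5, 8.5, 10.5
Σfm = 21×0.5 + 46×2.5 + 22×4.5 + 17×6.5 + 14×8.5 + 17×10.5 = 632.5
n = Σf = 137
Mean = 632.5 / 137 = 4.6168

4.617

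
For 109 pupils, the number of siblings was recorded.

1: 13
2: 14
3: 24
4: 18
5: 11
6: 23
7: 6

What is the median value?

4

Cumulative frequencies: 13, 27, 51, 69, 80, 103, 109
n = 109, so the median is the value in position (n+1)/2 = 55.
Position 55 falls at value 4.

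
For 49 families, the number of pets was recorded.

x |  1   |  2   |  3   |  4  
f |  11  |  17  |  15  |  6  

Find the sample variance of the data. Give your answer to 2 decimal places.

0.93

Values: 1, 2, 3, 4
n = 49, Σfx = 114, mean = 2.3265
Σfx² = 310
Σf(x − x̄)² = Σfx² − (Σfx)²/n = 310 − 114²/49 = 44.7755
Sample variance = 44.7755 / 48 = 0.9328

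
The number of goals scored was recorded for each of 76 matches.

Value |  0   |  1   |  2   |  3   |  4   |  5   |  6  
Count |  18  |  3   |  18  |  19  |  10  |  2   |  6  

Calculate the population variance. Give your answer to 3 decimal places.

3.107

Values: 0, 1, 2, 3, 4, 5, 6
n = 76, Σfx = 182, mean = 2.3947
Σfx² = 672
Σf(x − x̄)² = Σfx² − (Σfx)²/n = 672 − 182²/76 = 236.1579
Population variance = 236.1579 / 76 = 3.1073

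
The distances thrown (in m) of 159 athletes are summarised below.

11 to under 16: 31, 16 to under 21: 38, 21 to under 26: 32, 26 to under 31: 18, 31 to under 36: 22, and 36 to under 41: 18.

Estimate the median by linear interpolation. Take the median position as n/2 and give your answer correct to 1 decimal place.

22.6

Cumulative frequencies: 31, 69, 101, 119, 141, 159
n = 159; position = n/2 = 79.5.
This falls in the class 21 to under 26: L = 21, F = 69, f = 32, h = 5.
Median ≈ 21 + ((79.5 − 69) / 32) × 5 = 22.6406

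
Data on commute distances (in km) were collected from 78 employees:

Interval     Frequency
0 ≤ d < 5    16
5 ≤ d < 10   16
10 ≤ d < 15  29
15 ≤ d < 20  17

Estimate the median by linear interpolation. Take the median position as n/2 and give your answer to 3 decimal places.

11.207

Cumulative frequencies: 16, 32, 61, 78
n = 78; position = n/2 = 39.
This falls in the class 10 ≤ d < 15: L = 10, F = 32, f = 29, h = 5.
Median ≈ 10 + ((39 − 32) / 29) × 5 = 11.2069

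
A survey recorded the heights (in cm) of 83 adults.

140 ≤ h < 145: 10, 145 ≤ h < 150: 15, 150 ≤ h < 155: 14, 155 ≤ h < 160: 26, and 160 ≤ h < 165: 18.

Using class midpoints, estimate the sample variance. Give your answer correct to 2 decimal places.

Midpoints: 142.5, 147.5, 152.5, 157.5, 162.5
n = 83, Σfm = 12792.5, mean = 154.1265
Σfm² = 1975268.75
Σf(m − x̄)² = Σfm² − (Σfm)²/n = 1975268.75 − 12792.5²/83 = 3605.4217
Sample variance = 3605.4217 / 82 = 43.9686

43.97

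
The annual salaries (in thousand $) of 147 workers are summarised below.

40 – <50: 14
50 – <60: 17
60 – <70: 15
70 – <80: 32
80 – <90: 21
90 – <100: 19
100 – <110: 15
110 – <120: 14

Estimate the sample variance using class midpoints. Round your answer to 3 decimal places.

433.296

Midpoints: 45, 55, 65, 75, 85, 95, 105, 115
n = 147, Σfm = 11715, mean = 79.6939
Σfm² = 996875
Σf(m − x̄)² = Σfm² − (Σfm)²/n = 996875 − 11715²/147 = 63261.2245
Sample variance = 63261.2245 / 146 = 433.2961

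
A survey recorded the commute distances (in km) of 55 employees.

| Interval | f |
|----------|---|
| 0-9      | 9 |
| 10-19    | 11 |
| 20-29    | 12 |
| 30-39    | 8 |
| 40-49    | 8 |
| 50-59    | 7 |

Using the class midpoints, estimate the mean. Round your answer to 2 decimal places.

Midpoints: 4.5, 14.5, 24.5, 34.5, 44.5, 54.5
Σfm = 9×4.5 + 11×14.5 + 12×24.5 + 8×34.5 + 8×44.5 + 7×54.5 = 1507.5
n = Σf = 55
Mean = 1507.5 / 55 = 27.4091

27.41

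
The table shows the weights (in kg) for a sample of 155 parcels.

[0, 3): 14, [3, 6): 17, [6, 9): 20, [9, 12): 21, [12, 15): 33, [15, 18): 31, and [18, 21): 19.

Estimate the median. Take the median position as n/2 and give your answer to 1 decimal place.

Cumulative frequencies: 14, 31, 51, 72, 105, 136, 155
n = 155; position = n/2 = 77.5.
This falls in the class [12, 15): L = 12, F = 72, f = 33, h = 3.
Median ≈ 12 + ((77.5 − 72) / 33) × 3 = 12.5000

12.5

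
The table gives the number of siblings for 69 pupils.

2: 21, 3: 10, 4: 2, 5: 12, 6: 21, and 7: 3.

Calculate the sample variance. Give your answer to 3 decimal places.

3.165

Values: 2, 3, 4, 5, 6, 7
n = 69, Σfx = 287, mean = 4.1594
Σfx² = 1409
Σf(x − x̄)² = Σfx² − (Σfx)²/n = 1409 − 287²/69 = 215.2464
Sample variance = 215.2464 / 68 = 3.1654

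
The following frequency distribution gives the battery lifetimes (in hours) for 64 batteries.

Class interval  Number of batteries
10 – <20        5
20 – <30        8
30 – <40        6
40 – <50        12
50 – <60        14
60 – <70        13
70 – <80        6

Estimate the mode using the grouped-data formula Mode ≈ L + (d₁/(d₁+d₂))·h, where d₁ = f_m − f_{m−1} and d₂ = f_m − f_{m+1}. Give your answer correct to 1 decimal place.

56.7

Modal class: 50 – <60 (highest frequency 14).
d₁ = 14 − 12 = 2, d₂ = 14 − 13 = 1
Mode ≈ 50 + (2/(2+1)) × 10 = 50 + 6.6667 = 56.6667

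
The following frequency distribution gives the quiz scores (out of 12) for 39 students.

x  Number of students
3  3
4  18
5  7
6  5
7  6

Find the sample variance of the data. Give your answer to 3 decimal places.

1.520

Values: 3, 4, 5, 6, 7
n = 39, Σfx = 188, mean = 4.8205
Σfx² = 964
Σf(x − x̄)² = Σfx² − (Σfx)²/n = 964 − 188²/39 = 57.7436
Sample variance = 57.7436 / 38 = 1.5196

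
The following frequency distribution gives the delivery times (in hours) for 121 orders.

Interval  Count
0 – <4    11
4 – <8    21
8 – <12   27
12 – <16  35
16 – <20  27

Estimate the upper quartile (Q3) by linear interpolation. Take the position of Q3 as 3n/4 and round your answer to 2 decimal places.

15.63

Cumulative frequencies: 11, 32, 59, 94, 121
n = 121; position = 3n/4 = 90.75.
This falls in the class 12 – <16: L = 12, F = 59, f = 35, h = 4.
Upper quartile ≈ 12 + ((90.75 − 59) / 35) × 4 = 15.6286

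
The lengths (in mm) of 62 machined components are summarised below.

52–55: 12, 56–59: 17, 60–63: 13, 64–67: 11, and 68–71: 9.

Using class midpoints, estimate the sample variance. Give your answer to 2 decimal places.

28.77

Midpoints: 53.5, 57.5, 61.5, 65.5, 69.5
n = 62, Σfm = 3765, mean = 60.7258
Σfm² = 230387.5
Σf(m − x̄)² = Σfm² − (Σfm)²/n = 230387.5 − 3765²/62 = 1754.8387
Sample variance = 1754.8387 / 61 = 28.7678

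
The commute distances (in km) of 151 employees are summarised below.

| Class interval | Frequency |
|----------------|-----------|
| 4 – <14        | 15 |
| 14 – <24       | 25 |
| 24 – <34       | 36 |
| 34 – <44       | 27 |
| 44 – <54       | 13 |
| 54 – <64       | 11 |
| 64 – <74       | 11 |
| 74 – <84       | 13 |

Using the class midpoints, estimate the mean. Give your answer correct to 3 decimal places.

Midpoints: 9, 19, 29, 39, 49, 59, 69, 79
Σfm = 15×9 + 25×19 + 36×29 + 27×39 + 13×49 + 11×59 + 11×69 + 13×79 = 5779
n = Σf = 151
Mean = 5779 / 151 = 38.2715

38.272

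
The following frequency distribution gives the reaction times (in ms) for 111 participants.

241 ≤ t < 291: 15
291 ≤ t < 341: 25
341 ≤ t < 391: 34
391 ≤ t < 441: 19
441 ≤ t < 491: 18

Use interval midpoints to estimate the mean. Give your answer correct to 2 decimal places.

366.00

Midpoints: 266, 316, 366, 416, 466
Σfm = 15×266 + 25×316 + 34×366 + 19×416 + 18×466 = 40626
n = Σf = 111
Mean = 40626 / 111 = 366.0000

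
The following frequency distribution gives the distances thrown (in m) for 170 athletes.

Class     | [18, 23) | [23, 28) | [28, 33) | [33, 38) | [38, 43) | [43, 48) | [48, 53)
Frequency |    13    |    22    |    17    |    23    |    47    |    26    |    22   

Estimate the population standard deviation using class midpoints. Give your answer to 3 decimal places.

8.962

Midpoints: 20.5, 25.5, 30.5, 35.5, 40.5, 45.5, 50.5
n = 170, Σfm = 6360, mean = 37.4118
Σfm² = 251592.5
Σf(m − x̄)² = Σfm² − (Σfm)²/n = 251592.5 − 6360²/170 = 13653.6765
Population variance = 13653.6765 / 170 = 80.3157
Standard deviation = √80.3157 = 8.9619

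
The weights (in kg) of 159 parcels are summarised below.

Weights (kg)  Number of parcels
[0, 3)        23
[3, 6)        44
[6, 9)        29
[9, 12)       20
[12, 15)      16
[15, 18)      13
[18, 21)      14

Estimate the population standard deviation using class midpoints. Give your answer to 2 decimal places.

5.53

Midpoints: 1.5, 4.5, 7.5, 10.5, 13.5, 16.5, 19.5
n = 159, Σfm = 1363.5, mean = 8.5755
Σfm² = 16557.75
Σf(m − x̄)² = Σfm² − (Σfm)²/n = 16557.75 − 1363.5²/159 = 4865.0943
Population variance = 4865.0943 / 159 = 30.5981
Standard deviation = √30.5981 = 5.5316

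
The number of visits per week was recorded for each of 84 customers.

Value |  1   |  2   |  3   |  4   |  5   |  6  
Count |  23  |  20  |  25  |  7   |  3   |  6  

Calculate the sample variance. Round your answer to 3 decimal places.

Values: 1, 2, 3, 4, 5, 6
n = 84, Σfx = 217, mean = 2.5833
Σfx² = 731
Σf(x − x̄)² = Σfx² − (Σfx)²/n = 731 − 217²/84 = 170.4167
Sample variance = 170.4167 / 83 = 2.0532

2.053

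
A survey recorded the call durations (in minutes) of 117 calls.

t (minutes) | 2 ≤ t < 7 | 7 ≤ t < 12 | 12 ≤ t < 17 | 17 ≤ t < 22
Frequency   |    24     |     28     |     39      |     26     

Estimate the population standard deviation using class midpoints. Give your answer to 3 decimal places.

Midpoints: 4.5, 9.5, 14.5, 19.5
n = 117, Σfm = 1446.5, mean = 12.3632
Σfm² = 21099.25
Σf(m − x̄)² = Σfm² − (Σfm)²/n = 21099.25 − 1446.5²/117 = 3215.8120
Population variance = 3215.8120 / 117 = 27.4856
Standard deviation = √27.4856 = 5.2427

5.243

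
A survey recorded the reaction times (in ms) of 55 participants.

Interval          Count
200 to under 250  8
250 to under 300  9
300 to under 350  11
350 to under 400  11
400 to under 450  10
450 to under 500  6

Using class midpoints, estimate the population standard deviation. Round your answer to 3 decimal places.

Midpoints: 225, 275, 325, 375, 425, 475
n = 55, Σfm = 19075, mean = 346.8182
Σfm² = 6954375
Σf(m − x̄)² = Σfm² − (Σfm)²/n = 6954375 − 19075²/55 = 338818.1818
Population variance = 338818.1818 / 55 = 6160.3306
Standard deviation = √6160.3306 = 78.4878

78.488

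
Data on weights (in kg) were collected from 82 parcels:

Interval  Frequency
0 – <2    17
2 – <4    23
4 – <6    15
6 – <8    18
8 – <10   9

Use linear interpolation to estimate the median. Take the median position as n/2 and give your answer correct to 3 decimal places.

Cumulative frequencies: 17, 40, 55, 73, 82
n = 82; position = n/2 = 41.
This falls in the class 4 – <6: L = 4, F = 40, f = 15, h = 2.
Median ≈ 4 + ((41 − 40) / 15) × 2 = 4.1333

4.133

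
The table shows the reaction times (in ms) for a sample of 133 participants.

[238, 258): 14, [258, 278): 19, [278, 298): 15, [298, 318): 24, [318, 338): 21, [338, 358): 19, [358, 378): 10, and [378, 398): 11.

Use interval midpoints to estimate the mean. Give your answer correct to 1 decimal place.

Midpoints: 248, 268, 288, 308, 328, 348, 368, 388
Σfm = 14×248 + 19×268 + 15×288 + 24×308 + 21×328 + 19×348 + 10×368 + 11×388 = 41724
n = Σf = 133
Mean = 41724 / 133 = 313.7143

313.7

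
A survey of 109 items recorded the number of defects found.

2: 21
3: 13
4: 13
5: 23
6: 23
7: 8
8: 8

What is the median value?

5

Cumulative frequencies: 21, 34, 47, 70, 93, 101, 109
n = 109, so the median is the value in position (n+1)/2 = 55.
Position 55 falls at value 5.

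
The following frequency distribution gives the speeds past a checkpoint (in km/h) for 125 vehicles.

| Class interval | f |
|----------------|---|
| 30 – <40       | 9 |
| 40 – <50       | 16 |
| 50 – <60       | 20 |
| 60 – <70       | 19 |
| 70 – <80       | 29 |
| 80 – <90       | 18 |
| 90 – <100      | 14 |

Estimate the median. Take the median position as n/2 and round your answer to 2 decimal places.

Cumulative frequencies: 9, 25, 45, 64, 93, 111, 125
n = 125; position = n/2 = 62.5.
This falls in the class 60 – <70: L = 60, F = 45, f = 19, h = 10.
Median ≈ 60 + ((62.5 − 45) / 19) × 10 = 69.2105

69.21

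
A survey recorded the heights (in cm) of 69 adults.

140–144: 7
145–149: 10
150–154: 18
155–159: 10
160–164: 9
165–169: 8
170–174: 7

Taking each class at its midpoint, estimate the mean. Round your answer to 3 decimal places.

Midpoints: 142, 147, 152, 157, 162, 167, 172
Σfm = 7×142 + 10×147 + 18×152 + 10×157 + 9×162 + 8×167 + 7×172 = 10768
n = Σf = 69
Mean = 10768 / 69 = 156.0580

156.058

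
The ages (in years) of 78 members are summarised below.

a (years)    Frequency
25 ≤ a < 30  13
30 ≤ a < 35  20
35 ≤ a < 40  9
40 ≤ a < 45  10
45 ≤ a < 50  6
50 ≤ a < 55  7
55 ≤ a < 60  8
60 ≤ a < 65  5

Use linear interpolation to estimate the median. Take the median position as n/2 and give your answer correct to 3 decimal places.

38.333

Cumulative frequencies: 13, 33, 42, 52, 58, 65, 73, 78
n = 78; position = n/2 = 39.
This falls in the class 35 ≤ a < 40: L = 35, F = 33, f = 9, h = 5.
Median ≈ 35 + ((39 − 33) / 9) × 5 = 38.3333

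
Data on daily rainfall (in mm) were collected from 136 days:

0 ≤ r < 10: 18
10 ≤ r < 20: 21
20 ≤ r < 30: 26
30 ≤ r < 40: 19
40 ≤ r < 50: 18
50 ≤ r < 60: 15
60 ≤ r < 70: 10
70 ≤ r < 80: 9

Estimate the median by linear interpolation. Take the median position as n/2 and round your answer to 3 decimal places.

Cumulative frequencies: 18, 39, 65, 84, 102, 117, 127, 136
n = 136; position = n/2 = 68.
This falls in the class 30 ≤ r < 40: L = 30, F = 65, f = 19, h = 10.
Median ≈ 30 + ((68 − 65) / 19) × 10 = 31.5789

31.579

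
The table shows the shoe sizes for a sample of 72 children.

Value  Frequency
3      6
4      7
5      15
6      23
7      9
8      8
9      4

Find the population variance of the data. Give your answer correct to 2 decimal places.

2.40

Values: 3, 4, 5, 6, 7, 8, 9
n = 72, Σfx = 422, mean = 5.8611
Σfx² = 2646
Σf(x − x̄)² = Σfx² − (Σfx)²/n = 2646 − 422²/72 = 172.6111
Population variance = 172.6111 / 72 = 2.3974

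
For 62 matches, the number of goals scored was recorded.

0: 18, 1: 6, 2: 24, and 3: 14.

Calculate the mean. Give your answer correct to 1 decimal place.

1.5

Values: 0, 1, 2, 3
Σfx = 18×0 + 6×1 + 24×2 + 14×3 = 96
n = Σf = 62
Mean = 96 / 62 = 1.5484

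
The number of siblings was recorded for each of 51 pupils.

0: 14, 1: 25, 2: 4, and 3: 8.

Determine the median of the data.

1

Cumulative frequencies: 14, 39, 43, 51
n = 51, so the median is the value in position (n+1)/2 = 26.
Position 26 falls at value 1.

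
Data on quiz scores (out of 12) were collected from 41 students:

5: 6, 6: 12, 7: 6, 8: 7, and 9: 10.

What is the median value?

Cumulative frequencies: 6, 18, 24, 31, 41
n = 41, so the median is the value in position (n+1)/2 = 21.
Position 21 falls at value 7.

7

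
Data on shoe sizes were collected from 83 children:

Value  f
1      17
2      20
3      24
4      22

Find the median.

3

Cumulative frequencies: 17, 37, 61, 83
n = 83, so the median is the value in position (n+1)/2 = 42.
Position 42 falls at value 3.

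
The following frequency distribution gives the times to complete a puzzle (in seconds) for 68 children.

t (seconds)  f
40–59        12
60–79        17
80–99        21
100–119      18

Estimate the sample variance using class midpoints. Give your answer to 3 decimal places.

449.078

Midpoints: 49.5, 69.5, 89.5, 109.5
n = 68, Σfm = 5626, mean = 82.7353
Σfm² = 495557
Σf(m − x̄)² = Σfm² − (Σfm)²/n = 495557 − 5626²/68 = 30088.2353
Sample variance = 30088.2353 / 67 = 449.0781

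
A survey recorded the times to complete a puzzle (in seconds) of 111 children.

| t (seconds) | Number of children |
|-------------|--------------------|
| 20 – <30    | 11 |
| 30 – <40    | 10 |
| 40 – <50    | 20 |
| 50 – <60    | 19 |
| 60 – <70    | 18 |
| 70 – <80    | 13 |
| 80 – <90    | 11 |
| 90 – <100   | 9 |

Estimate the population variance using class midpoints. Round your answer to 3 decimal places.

412.239

Midpoints: 25, 35, 45, 55, 65, 75, 85, 95
n = 111, Σfm = 6505, mean = 58.6036
Σfm² = 426975
Σf(m − x̄)² = Σfm² − (Σfm)²/n = 426975 − 6505²/111 = 45758.5586
Population variance = 45758.5586 / 111 = 412.2393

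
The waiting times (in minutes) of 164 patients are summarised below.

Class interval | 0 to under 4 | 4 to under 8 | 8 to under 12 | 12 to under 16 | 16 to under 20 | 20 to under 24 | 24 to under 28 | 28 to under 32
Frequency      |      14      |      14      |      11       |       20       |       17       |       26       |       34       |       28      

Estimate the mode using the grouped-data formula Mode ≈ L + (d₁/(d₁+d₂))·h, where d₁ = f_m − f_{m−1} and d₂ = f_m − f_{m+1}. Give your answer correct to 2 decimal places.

26.29

Modal class: 24 to under 28 (highest frequency 34).
d₁ = 34 − 26 = 8, d₂ = 34 − 28 = 6
Mode ≈ 24 + (8/(8+6)) × 4 = 24 + 2.2857 = 26.2857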